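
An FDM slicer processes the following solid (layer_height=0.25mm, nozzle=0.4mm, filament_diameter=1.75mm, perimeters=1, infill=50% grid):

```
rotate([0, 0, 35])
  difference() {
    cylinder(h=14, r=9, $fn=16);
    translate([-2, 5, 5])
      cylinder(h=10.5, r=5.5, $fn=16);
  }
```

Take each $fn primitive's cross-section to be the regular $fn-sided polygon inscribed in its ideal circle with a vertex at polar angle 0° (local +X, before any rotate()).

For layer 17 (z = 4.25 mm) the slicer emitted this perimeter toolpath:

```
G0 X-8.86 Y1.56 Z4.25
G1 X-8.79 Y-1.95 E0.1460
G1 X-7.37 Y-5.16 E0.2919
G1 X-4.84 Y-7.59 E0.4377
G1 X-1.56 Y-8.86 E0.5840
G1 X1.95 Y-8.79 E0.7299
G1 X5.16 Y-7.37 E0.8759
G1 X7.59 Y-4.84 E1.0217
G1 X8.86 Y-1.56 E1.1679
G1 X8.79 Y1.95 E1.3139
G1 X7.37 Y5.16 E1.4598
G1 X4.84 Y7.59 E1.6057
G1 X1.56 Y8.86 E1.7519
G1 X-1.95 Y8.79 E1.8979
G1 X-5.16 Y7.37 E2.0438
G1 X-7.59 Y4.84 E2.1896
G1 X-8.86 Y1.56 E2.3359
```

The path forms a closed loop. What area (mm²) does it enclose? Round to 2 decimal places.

247.96 mm²

Apply the shoelace formula to the sequence of (X, Y) vertices; enclosed area = 247.96 mm².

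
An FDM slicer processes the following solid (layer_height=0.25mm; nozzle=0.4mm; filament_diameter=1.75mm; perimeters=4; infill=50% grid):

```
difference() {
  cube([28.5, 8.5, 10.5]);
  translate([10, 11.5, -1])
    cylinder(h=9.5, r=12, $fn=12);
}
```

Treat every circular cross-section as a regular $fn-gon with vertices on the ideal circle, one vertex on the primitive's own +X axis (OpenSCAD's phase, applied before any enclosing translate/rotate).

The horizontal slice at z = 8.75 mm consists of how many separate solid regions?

1

At z = 8.75 mm: the 28.5×8.5 cube contributes its full rectangle; the cylinder at (10, 11.5) is absent (z outside [-1, 8.5]); Taking the first minus the rest: none of the subtracted shapes is present at this height, so the 28.5×8.5 cube is unchanged — 1 connected region. The result has 1 disconnected region.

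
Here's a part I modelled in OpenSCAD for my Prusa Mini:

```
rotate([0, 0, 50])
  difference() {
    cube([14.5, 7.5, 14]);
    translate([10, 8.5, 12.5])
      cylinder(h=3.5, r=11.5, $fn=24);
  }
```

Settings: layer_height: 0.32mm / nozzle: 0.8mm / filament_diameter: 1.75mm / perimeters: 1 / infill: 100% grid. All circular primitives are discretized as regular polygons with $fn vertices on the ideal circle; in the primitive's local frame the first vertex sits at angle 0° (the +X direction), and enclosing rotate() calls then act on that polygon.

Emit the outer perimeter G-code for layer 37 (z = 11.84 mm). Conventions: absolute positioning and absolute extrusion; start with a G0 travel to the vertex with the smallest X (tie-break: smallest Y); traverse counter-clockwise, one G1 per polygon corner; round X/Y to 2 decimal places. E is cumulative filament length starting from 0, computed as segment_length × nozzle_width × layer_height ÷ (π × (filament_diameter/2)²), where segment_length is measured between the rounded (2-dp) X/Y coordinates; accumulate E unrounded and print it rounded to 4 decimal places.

G0 X-5.75 Y4.82 Z11.84
G1 X0.00 Y0.00 E0.7986
G1 X9.32 Y11.11 E2.3420
G1 X3.58 Y15.93 E3.1397
G1 X-5.75 Y4.82 E4.6839

At z = 11.84 mm: the cube is present — its section is the full 14.5×7.5 rectangle; the cylinder at (10, 8.5) does not reach this height (z outside [12.5, 16]); Subtracting the remaining from the first: none of the subtracted shapes is present at this height, so the 14.5×7.5 cube is unchanged — 1 connected region; (whole slice rotated 50° about Z — lengths, areas and connectivity unchanged). The outline is a single polygon with 4 vertices. Extrusion per mm of travel: 0.8 × 0.32 / (π × 0.875²) = 0.106432. Accumulating E over each segment gives final E = 4.6839.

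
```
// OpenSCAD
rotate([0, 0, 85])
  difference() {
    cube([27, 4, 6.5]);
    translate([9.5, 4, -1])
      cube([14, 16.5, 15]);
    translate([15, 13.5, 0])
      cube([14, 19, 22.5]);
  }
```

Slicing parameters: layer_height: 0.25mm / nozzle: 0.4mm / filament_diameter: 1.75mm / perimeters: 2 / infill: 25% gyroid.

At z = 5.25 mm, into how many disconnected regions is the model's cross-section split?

1

At z = 5.25 mm: the cube (footprint 27×4) is included at this height; the cube at (9.5, 4) is present — its section is the full 14×16.5 rectangle; the cube at (15, 13.5) is present — its section is the full 14×19 rectangle; Subtracting the remaining from the first: starting from the 27×4 cube, the 14×16.5 cube at (9.5, 4) misses the remaining region (no effect); the 14×19 cube at (15, 13.5) misses the remaining region (no effect) — 1 connected region; (whole slice rotated 85° about Z — lengths, areas and connectivity unchanged). The result has 1 disconnected region.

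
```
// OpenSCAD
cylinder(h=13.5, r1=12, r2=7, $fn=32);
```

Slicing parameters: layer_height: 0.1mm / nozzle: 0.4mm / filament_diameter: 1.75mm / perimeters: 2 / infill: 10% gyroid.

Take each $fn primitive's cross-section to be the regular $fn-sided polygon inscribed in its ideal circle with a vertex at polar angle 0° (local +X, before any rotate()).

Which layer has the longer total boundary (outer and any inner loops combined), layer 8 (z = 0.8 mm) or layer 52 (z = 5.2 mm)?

layer 8 (z = 0.8 mm)

Layer 8 (z = 0.8): the cone (r1=12→r2=7) has section circumradius 11.704 here — a regular 32-gon (perimeter = 2·32·11.704·sin(180°/32) = 73.42 mm). So its perimeter = 73.42 mm. Layer 52 (z = 5.2): the cone (r1=12→r2=7) has section circumradius 10.074 here — a regular 32-gon (perimeter = 2·32·10.074·sin(180°/32) = 63.20 mm). So its perimeter = 63.20 mm. Layer 8 is larger (73.42 vs 63.20 mm).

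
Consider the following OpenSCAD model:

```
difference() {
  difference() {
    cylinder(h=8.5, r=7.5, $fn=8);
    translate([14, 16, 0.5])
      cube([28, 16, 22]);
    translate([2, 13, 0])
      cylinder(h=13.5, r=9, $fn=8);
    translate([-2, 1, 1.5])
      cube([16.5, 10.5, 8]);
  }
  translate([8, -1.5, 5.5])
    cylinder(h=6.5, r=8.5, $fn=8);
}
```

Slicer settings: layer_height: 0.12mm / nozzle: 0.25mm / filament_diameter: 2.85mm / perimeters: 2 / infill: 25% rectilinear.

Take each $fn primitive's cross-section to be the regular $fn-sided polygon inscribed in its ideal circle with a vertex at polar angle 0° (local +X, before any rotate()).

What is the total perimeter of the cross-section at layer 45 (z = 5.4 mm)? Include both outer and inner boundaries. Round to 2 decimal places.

47.10 mm

At z = 5.4 mm: the r=7.5 cylinder gives a regular 8-gon of circumradius 7.5 (constant along its height) (perimeter = 2·8·7.500·sin(180°/8) = 45.92 mm); the cube at (14, 16) is present — its section is the full 28×16 rectangle (perimeter 88.00 mm); the cylinder at (2, 13): section is a regular 8-gon, circumradius r=9 (perimeter = 2·8·9.000·sin(180°/8) = 55.11 mm); the 16.5×10.5 cube at (-2, 1) contributes its full rectangle (perimeter 54.00 mm); Subtracting the remaining from the first: starting from the r=7.5 cylinder, the 28×16 cube at (14, 16) misses the remaining region (no effect); the r=9 cylinder at (2, 13) partially overlaps it — only the 13.96 mm² overlap (of its 229.10 mm²) is removed, clipping the outline; the 16.5×10.5 cube at (-2, 1) partially overlaps it — only the 31.32 mm² overlap (of its 173.25 mm²) is removed, clipping the outline — boundary = 47.10 mm; the cylinder at (8, -1.5) is not intersected at this z (z outside [5.5, 12]); After the difference (first − rest): none of the subtracted shapes is present at this height, so the result so far is unchanged — boundary = 47.10 mm. Overall, the cross-section is a single solid region. Total boundary length (outer) = 47.10 mm.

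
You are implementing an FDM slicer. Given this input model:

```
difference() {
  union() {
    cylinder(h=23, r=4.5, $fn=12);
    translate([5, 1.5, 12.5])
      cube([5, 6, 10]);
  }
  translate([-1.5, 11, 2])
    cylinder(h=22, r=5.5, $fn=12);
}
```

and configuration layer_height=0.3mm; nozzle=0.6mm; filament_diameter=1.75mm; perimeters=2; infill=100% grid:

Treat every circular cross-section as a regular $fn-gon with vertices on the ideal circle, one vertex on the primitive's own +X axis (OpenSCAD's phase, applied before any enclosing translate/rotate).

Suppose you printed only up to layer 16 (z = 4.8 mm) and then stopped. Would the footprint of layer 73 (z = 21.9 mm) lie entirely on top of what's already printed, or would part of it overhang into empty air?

part overhangs

Compare the two slices. At z = 4.8: the cylinder: section is a regular 12-gon, circumradius r=4.5 (area = (12/2)·4.500²·sin(360°/12) = 60.75 mm²); the cube at (5, 1.5) does not reach this height (z outside [12.5, 22.5]); Taking the union: only the r=4.5 cylinder is present, so the union is just that shape — area = 60.75 mm²; the r=5.5 cylinder at (-1.5, 11) gives a regular 12-gon of circumradius 5.5 (constant along its height) (area = (12/2)·5.500²·sin(360°/12) = 90.75 mm²); After the difference (first − rest): starting from that combined region (60.75 mm²), the r=5.5 cylinder at (-1.5, 11) misses the remaining region (no effect) — area = 60.75 mm². At z = 21.9: the cylinder: section is a regular 12-gon, circumradius r=4.5 (area = (12/2)·4.500²·sin(360°/12) = 60.75 mm²); the 5×6 cube at (5, 1.5) contributes its full rectangle (area 30.00 mm²); Taking the union: the 2 present regions are separate (no shared area or edge), so areas and boundary lengths simply add and each stays a separate island — area = 90.75 mm²; the cylinder at (-1.5, 11): section is a regular 12-gon, circumradius r=5.5 (area = (12/2)·5.500²·sin(360°/12) = 90.75 mm²); Taking the first minus the rest: starting from that combined region (90.75 mm²), the r=5.5 cylinder at (-1.5, 11) misses the remaining region (no effect) — area = 90.75 mm². Checking containment: at z = 21.9 the cross-section extends beyond the z = 4.8 cross-section by about 30.00 mm².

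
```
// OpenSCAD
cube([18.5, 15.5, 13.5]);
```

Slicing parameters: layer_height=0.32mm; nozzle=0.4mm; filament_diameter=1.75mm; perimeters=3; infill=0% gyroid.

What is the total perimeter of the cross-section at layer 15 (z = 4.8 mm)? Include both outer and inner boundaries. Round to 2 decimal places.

At z = 4.8 mm: the 18.5×15.5 cube contributes its full rectangle (perimeter 68.00 mm). Overall, the cross-section is a single solid region. Total boundary length (outer) = 68.00 mm.

68.00 mm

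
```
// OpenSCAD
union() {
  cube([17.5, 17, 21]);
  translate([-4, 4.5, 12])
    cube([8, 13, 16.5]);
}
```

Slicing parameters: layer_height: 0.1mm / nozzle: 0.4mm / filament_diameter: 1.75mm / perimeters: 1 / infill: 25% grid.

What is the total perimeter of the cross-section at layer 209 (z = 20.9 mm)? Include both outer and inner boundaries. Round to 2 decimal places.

At z = 20.9 mm: the 17.5×17 cube contributes its full rectangle (perimeter 69.00 mm); the cube at (-4, 4.5) is present — its section is the full 8×13 rectangle (perimeter 42.00 mm); Merging all regions: the regions partially overlap (shared area 50.00 mm²), so the edge portions inside another operand are dropped and the merged outline is re-measured after clipping — boundary = 78.00 mm. Overall, the cross-section is a single solid region. Total boundary length (outer) = 78.00 mm.

78.00 mm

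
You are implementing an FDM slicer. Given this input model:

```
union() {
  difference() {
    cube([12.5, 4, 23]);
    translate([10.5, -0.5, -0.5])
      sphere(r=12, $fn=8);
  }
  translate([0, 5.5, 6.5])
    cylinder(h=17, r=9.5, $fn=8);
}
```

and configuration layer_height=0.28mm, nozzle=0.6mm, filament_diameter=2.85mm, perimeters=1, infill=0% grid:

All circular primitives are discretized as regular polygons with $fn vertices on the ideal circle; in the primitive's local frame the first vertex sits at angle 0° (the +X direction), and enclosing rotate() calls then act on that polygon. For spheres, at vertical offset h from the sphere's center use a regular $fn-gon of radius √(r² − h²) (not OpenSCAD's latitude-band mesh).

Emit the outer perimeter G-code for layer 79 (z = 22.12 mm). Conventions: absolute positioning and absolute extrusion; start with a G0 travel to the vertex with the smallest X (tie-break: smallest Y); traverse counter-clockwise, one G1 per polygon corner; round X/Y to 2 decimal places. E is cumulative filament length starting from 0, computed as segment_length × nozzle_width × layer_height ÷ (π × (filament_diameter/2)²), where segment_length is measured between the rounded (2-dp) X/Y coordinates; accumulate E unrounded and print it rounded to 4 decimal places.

G0 X-9.50 Y5.50 Z22.12
G1 X-6.72 Y-1.22 E0.1915
G1 X0.00 Y-4.00 E0.3830
G1 X6.72 Y-1.22 E0.5745
G1 X7.22 Y0.00 E0.6093
G1 X12.50 Y0.00 E0.7483
G1 X12.50 Y4.00 E0.8537
G1 X8.88 Y4.00 E0.9490
G1 X9.50 Y5.50 E0.9917
G1 X6.72 Y12.22 E1.1832
G1 X0.00 Y15.00 E1.3748
G1 X-6.72 Y12.22 E1.5663
G1 X-9.50 Y5.50 E1.7578

At z = 22.12 mm: the cube is present — its section is the full 12.5×4 rectangle; the sphere at (10.5, -0.5) does not reach this height (|z−center|=22.620 > r=12); After the difference (first − rest): none of the subtracted shapes is present at this height, so the 12.5×4 cube is unchanged — 1 connected region; the cylinder at (0, 5.5): section is a regular 8-gon, circumradius r=9.5; Taking the union: the regions partially overlap (shared area 32.20 mm²), so overlapping operands fuse into one piece — 1 connected region. The outline is a single polygon with 12 vertices. Extrusion per mm of travel: 0.6 × 0.28 / (π × 1.425²) = 0.026335. Accumulating E over each segment gives final E = 1.7578.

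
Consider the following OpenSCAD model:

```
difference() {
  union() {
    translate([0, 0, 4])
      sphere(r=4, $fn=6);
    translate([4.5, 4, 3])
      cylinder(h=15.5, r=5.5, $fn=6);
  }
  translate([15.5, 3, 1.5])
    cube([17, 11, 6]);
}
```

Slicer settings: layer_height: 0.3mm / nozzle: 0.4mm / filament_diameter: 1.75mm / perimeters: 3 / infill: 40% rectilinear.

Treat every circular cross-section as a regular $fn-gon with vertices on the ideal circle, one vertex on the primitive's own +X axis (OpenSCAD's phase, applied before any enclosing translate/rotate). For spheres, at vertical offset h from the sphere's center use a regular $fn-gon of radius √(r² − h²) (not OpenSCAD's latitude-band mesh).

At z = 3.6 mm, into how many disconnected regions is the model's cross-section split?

1

At z = 3.6 mm: the sphere: section is a regular 6-gon, circumradius = √(r²−h²) = √(4²−0.4²) = 3.980; the r=5.5 cylinder at (4.5, 4) contributes a regular 6-gon of circumradius 5.5; Taking the union: the regions partially overlap (shared area 10.91 mm²), so overlapping operands fuse into one piece — 1 connected region; the 17×11 cube at (15.5, 3) contributes its full rectangle; Taking the first minus the rest: starting from the result so far, the 17×11 cube at (15.5, 3) misses the remaining region (no effect) — 1 connected region. The result has 1 disconnected region.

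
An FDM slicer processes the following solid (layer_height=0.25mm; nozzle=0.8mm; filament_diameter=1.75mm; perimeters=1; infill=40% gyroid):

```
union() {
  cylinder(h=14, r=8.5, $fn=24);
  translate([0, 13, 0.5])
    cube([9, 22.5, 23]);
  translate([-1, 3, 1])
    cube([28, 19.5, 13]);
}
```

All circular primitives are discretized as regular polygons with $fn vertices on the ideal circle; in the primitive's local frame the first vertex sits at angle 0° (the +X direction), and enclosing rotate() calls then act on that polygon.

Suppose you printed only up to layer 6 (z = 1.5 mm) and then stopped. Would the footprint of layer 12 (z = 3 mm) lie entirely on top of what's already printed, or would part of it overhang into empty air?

Compare the two slices. At z = 1.5: the cylinder: section is a regular 24-gon, circumradius r=8.5 (area = (24/2)·8.500²·sin(360°/24) = 224.40 mm²); the 9×22.5 cube at (0, 13) contributes its full rectangle (area 202.50 mm²); the cube at (-1, 3) (footprint 28×19.5) is included at this height (area 546.00 mm²); Combining (union): the regions partially overlap — summed areas 972.90 mm² minus the doubly-counted overlap 122.22 mm² gives 850.68 mm² — area = 850.68 mm². At z = 3: the r=8.5 cylinder contributes a regular 24-gon of circumradius 8.5 (area = (24/2)·8.500²·sin(360°/24) = 224.40 mm²); the 9×22.5 cube at (0, 13) contributes its full rectangle (area 202.50 mm²); the cube at (-1, 3) is present — its section is the full 28×19.5 rectangle (area 546.00 mm²); Taking the union: the regions partially overlap — summed areas 972.90 mm² minus the doubly-counted overlap 122.22 mm² gives 850.68 mm² — area = 850.68 mm². Checking containment: the cross-section at z = 3 is a subset of the cross-section at z = 1.5.

entirely on top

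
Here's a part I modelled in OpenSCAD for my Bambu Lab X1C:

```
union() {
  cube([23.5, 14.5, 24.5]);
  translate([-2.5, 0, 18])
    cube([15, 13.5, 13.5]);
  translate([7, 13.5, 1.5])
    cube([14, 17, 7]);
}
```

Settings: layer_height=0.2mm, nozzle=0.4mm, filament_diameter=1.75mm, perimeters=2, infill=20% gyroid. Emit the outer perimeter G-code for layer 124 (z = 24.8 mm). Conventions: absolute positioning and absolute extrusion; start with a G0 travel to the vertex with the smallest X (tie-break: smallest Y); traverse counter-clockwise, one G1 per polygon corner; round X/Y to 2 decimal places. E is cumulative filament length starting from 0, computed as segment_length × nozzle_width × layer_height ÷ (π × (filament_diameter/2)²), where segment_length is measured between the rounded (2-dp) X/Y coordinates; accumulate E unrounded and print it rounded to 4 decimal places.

At z = 24.8 mm: the cube is not intersected at this z (z outside [0, 24.5]); the cube at (-2.5, 0) is present — its section is the full 15×13.5 rectangle; the cube at (7, 13.5) does not reach this height (z outside [1.5, 8.5]); Combining (union): only the 15×13.5 cube at (-2.5, 0) is present, so the union is just that shape — 1 connected region. The outline is a single polygon with 4 vertices. Extrusion per mm of travel: 0.4 × 0.2 / (π × 0.875²) = 0.033260. Accumulating E over each segment gives final E = 1.8958.

G0 X-2.50 Y0.00 Z24.80
G1 X12.50 Y0.00 E0.4989
G1 X12.50 Y13.50 E0.9479
G1 X-2.50 Y13.50 E1.4468
G1 X-2.50 Y0.00 E1.8958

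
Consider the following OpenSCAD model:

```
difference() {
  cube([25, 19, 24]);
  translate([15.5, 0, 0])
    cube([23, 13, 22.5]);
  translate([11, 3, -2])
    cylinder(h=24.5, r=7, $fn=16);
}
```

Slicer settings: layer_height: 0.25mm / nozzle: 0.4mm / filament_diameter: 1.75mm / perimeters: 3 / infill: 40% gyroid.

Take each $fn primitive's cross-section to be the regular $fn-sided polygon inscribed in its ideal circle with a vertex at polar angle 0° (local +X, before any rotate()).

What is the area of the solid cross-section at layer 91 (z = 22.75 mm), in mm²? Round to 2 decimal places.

475.00 mm²

At z = 22.75 mm: the 25×19 cube contributes its full rectangle (area 475.00 mm²); the cube at (15.5, 0) is not intersected at this z (z outside [0, 22.5]); the cylinder at (11, 3) does not reach this height (z outside [-2, 22.5]); Subtracting the remaining from the first: none of the subtracted shapes is present at this height, so the 25×19 cube is unchanged — area = 475.00 mm². Overall, the cross-section is a single solid region. Net area = 475.00 mm².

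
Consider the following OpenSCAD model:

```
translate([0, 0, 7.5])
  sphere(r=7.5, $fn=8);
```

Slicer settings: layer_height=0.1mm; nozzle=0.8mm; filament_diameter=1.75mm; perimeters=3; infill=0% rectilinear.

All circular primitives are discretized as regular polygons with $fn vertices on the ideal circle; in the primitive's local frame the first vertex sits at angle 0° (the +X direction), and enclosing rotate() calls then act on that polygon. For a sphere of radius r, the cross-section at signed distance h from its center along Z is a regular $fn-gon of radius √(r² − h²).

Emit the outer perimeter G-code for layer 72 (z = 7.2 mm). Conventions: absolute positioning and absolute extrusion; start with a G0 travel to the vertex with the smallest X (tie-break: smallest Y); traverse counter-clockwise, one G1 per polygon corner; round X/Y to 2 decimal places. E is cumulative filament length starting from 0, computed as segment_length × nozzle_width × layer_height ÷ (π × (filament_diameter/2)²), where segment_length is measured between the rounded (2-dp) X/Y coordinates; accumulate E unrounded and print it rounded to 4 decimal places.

At z = 7.2 mm: the sphere: section is a regular 8-gon, circumradius = √(r²−h²) = √(7.5²−0.3²) = 7.494. The outline is a single polygon with 8 vertices. Extrusion per mm of travel: 0.8 × 0.1 / (π × 0.875²) = 0.033260. Accumulating E over each segment gives final E = 1.5259.

G0 X-7.49 Y0.00 Z7.20
G1 X-5.30 Y-5.30 E0.1907
G1 X0.00 Y-7.49 E0.3815
G1 X5.30 Y-5.30 E0.5722
G1 X7.49 Y0.00 E0.7629
G1 X5.30 Y5.30 E0.9537
G1 X0.00 Y7.49 E1.1444
G1 X-5.30 Y5.30 E1.3351
G1 X-7.49 Y0.00 E1.5259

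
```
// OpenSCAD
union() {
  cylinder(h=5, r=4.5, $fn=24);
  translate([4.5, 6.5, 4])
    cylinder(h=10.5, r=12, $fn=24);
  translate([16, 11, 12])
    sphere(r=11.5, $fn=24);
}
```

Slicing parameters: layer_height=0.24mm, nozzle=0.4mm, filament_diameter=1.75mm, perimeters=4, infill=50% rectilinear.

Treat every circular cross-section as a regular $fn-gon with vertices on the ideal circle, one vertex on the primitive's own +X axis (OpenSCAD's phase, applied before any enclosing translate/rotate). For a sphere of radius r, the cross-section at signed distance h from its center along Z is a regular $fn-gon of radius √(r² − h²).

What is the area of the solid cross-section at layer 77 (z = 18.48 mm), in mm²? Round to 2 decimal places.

At z = 18.48 mm: the cylinder is not intersected at this z (z outside [0, 5]); the cylinder at (4.5, 6.5) does not reach this height (z outside [4, 14.5]); the sphere at (16, 11): section is a regular 24-gon, circumradius = √(r²−h²) = √(11.5²−6.48²) = 9.501 (area = (24/2)·9.501²·sin(360°/24) = 280.33 mm²); Combining (union): only the r=11.5 sphere at (16, 11) is present, so the union is just that shape — area = 280.33 mm². Overall, the cross-section is a single solid region. Net area = 280.33 mm².

280.33 mm²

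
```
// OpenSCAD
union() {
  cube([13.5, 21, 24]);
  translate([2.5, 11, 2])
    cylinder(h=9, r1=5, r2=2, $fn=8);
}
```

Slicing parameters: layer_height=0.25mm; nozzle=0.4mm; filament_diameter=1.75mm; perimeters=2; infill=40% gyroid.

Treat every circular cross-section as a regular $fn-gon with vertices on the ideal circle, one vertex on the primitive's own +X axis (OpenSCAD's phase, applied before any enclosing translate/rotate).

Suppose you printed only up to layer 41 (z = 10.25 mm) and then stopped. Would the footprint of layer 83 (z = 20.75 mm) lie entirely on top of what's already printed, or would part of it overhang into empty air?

entirely on top

Compare the two slices. At z = 10.25: the 13.5×21 cube contributes its full rectangle (area 283.50 mm²); the cone at (2.5, 11): at t=0.917 of its height the radius interpolates to r₁+(r₂−r₁)t = 2.250, giving a regular 8-gon of that circumradius (area = (8/2)·2.250²·sin(360°/8) = 14.32 mm²); Merging all regions: the cone at (2.5, 11) lies entirely inside the 13.5×21 cube, so the union is just the 13.5×21 cube — area = 283.50 mm². At z = 20.75: the cube is present — its section is the full 13.5×21 rectangle (area 283.50 mm²); the cone at (2.5, 11) is absent (z outside [2, 11]); Combining (union): only the 13.5×21 cube is present, so the union is just that shape — area = 283.50 mm². Checking containment: the cross-section at z = 20.75 is a subset of the cross-section at z = 10.25.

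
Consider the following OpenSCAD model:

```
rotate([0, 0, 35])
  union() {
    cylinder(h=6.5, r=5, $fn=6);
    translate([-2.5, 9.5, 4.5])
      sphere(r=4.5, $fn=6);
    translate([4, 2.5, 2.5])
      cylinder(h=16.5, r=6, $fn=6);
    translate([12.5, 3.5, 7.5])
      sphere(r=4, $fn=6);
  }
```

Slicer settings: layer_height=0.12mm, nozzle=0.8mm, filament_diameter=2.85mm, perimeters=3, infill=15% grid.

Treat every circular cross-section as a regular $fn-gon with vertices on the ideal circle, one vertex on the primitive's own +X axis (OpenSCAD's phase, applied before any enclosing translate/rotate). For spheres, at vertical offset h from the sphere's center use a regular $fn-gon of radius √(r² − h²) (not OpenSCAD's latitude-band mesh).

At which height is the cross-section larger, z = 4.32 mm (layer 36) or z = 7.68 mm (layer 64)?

layer 36 (z = 4.32 mm)

Layer 36 (z = 4.32): the cylinder: section is a regular 6-gon, circumradius r=5 (area = (6/2)·5.000²·sin(360°/6) = 64.95 mm²); the r=4.5 sphere at (-2.5, 9.5) contributes a regular 6-gon of circumradius √(4.5²−0.18²) = 4.496 (area = (6/2)·4.496²·sin(360°/6) = 52.53 mm²); the r=6 cylinder at (4, 2.5) gives a regular 6-gon of circumradius 6 (constant along its height) (area = (6/2)·6.000²·sin(360°/6) = 93.53 mm²); the sphere at (12.5, 3.5): section is a regular 6-gon, circumradius = √(r²−h²) = √(4²−3.18²) = 2.426 (area = (6/2)·2.426²·sin(360°/6) = 15.30 mm²); Combining (union): the regions partially overlap — summed areas 226.31 mm² minus the doubly-counted overlap 32.91 mm² gives 193.39 mm² — area = 193.39 mm²; (whole slice rotated 35° about Z — lengths, areas and connectivity unchanged). So its area = 193.39 mm². Layer 64 (z = 7.68): the cylinder does not reach this height (z outside [0, 6.5]); the sphere at (-2.5, 9.5): section is a regular 6-gon, circumradius = √(r²−h²) = √(4.5²−3.18²) = 3.184 (area = (6/2)·3.184²·sin(360°/6) = 26.34 mm²); the cylinder at (4, 2.5): section is a regular 6-gon, circumradius r=6 (area = (6/2)·6.000²·sin(360°/6) = 93.53 mm²); the r=4 sphere at (12.5, 3.5) contributes a regular 6-gon of circumradius √(4²−0.18²) = 3.996 (area = (6/2)·3.996²·sin(360°/6) = 41.49 mm²); Combining (union): the regions partially overlap — summed areas 161.35 mm² minus the doubly-counted overlap 1.65 mm² gives 159.70 mm² — area = 159.70 mm²; (whole slice rotated 35° about Z — lengths, areas and connectivity unchanged). So its area = 159.70 mm². Layer 36 is larger (193.39 vs 159.70 mm²).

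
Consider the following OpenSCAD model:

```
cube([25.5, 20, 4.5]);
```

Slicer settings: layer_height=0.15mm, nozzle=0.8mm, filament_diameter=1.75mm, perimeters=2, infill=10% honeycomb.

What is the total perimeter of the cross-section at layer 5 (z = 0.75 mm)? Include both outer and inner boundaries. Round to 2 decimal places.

At z = 0.75 mm: the 25.5×20 cube contributes its full rectangle (perimeter 91.00 mm). Overall, the cross-section is a single solid region. Total boundary length (outer) = 91.00 mm.

91.00 mm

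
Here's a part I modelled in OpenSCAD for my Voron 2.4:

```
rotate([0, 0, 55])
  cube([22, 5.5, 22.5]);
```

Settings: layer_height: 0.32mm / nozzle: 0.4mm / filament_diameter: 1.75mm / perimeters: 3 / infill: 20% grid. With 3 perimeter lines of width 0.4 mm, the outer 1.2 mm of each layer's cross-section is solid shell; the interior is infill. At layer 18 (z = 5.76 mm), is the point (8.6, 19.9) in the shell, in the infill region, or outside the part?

shell

At z = 5.76 mm: the cube is present — its section is the full 22×5.5 rectangle; (rotated 55° about Z; rotation is an isometry so areas/perimeters/island counts are preserved). Overall, the cross-section is a single solid region. Undo the 55° rotation: the query point maps to (21.234, 4.369) in the un-rotated model frame. The nearest boundary edge runs (22.00, 0.00)→(22.00, 5.50); distance from the point to it = 0.77 mm. The point is inside the cross-section, 0.77 mm from the nearest boundary — within the 1.2 mm shell band (3 × 0.4).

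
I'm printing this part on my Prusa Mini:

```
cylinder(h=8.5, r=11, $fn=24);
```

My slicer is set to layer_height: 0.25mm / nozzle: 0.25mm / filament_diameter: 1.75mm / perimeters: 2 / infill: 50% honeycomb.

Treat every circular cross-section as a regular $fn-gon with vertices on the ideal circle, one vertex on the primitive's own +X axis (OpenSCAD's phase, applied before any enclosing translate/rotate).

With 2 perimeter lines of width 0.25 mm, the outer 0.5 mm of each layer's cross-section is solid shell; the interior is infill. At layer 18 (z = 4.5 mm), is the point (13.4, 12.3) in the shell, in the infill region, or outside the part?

At z = 4.5 mm: the r=11 cylinder gives a regular 24-gon of circumradius 11 (constant along its height). Overall, the cross-section is a single solid region. The nearest boundary edge runs (9.53, 5.50)→(7.78, 7.78); distance from the point to it = 7.21 mm. The point is not inside any of the regions above, so it lies outside the cross-section (7.21 mm from the nearest boundary).

outside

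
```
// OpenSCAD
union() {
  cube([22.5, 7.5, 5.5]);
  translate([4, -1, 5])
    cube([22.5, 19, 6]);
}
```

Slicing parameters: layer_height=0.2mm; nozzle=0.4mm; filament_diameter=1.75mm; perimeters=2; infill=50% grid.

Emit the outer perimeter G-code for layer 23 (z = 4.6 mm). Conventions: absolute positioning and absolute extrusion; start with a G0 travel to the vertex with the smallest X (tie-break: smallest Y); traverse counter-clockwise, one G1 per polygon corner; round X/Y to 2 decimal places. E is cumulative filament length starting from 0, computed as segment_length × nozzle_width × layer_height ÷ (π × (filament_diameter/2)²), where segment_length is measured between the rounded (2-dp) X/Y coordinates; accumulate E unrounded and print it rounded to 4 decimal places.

At z = 4.6 mm: the 22.5×7.5 cube contributes its full rectangle; the cube at (4, -1) is not intersected at this z (z outside [5, 11]); Merging all regions: only the 22.5×7.5 cube is present, so the union is just that shape — 1 connected region. The outline is a single polygon with 4 vertices. Extrusion per mm of travel: 0.4 × 0.2 / (π × 0.875²) = 0.033260. Accumulating E over each segment gives final E = 1.9956.

G0 X0.00 Y0.00 Z4.60
G1 X22.50 Y0.00 E0.7484
G1 X22.50 Y7.50 E0.9978
G1 X0.00 Y7.50 E1.7462
G1 X0.00 Y0.00 E1.9956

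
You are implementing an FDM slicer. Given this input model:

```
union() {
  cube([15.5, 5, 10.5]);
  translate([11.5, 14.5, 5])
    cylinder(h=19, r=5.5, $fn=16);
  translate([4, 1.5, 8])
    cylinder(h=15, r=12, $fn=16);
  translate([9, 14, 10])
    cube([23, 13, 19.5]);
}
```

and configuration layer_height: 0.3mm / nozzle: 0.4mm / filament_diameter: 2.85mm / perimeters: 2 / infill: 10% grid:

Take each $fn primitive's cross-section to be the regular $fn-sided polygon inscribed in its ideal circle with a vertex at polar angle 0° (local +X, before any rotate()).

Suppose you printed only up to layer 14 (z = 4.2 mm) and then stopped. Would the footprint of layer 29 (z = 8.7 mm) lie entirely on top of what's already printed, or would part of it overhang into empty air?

part overhangs

Compare the two slices. At z = 4.2: the cube (footprint 15.5×5) is included at this height (area 77.50 mm²); the cylinder at (11.5, 14.5) is absent (z outside [5, 24]); the cylinder at (4, 1.5) is not intersected at this z (z outside [8, 23]); the cube at (9, 14) is absent (z outside [10, 29.5]); Combining (union): only the 15.5×5 cube is present, so the union is just that shape — area = 77.50 mm². At z = 8.7: the cube (footprint 15.5×5) is included at this height (area 77.50 mm²); the r=5.5 cylinder at (11.5, 14.5) gives a regular 16-gon of circumradius 5.5 (constant along its height) (area = (16/2)·5.500²·sin(360°/16) = 92.61 mm²); the cylinder at (4, 1.5): section is a regular 16-gon, circumradius r=12 (area = (16/2)·12.000²·sin(360°/16) = 440.85 mm²); the cube at (9, 14) is not intersected at this z (z outside [10, 29.5]); Merging all regions: the regions partially overlap — summed areas 610.96 mm² minus the doubly-counted overlap 89.46 mm² gives 521.50 mm² — area = 521.50 mm². Checking containment: at z = 8.7 the cross-section extends beyond the z = 4.2 cross-section by about 444.00 mm².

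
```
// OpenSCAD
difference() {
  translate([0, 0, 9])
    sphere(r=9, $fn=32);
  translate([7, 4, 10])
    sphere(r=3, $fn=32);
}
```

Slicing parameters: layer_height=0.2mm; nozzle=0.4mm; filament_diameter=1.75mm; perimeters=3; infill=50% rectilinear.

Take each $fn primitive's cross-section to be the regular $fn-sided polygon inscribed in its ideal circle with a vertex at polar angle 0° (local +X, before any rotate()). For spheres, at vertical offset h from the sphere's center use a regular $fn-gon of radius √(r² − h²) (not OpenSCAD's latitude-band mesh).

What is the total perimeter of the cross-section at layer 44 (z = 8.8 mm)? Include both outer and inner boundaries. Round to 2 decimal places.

60.61 mm

At z = 8.8 mm: the r=9 sphere slices to a regular 32-gon of circumradius 8.998 (√(r²−h²) with h=0.2 from center) (perimeter = 2·32·8.998·sin(180°/32) = 56.44 mm); the r=3 sphere at (7, 4) contributes a regular 32-gon of circumradius √(3²−1.2²) = 2.750 (perimeter = 2·32·2.750·sin(180°/32) = 17.25 mm); Subtracting the remaining from the first: starting from the r=9 sphere, the r=3 sphere at (7, 4) partially overlaps it — only the 15.98 mm² overlap (of its 23.60 mm²) is removed, clipping the outline — boundary = 60.61 mm. Overall, the cross-section is a single solid region. Total boundary length (outer) = 60.61 mm.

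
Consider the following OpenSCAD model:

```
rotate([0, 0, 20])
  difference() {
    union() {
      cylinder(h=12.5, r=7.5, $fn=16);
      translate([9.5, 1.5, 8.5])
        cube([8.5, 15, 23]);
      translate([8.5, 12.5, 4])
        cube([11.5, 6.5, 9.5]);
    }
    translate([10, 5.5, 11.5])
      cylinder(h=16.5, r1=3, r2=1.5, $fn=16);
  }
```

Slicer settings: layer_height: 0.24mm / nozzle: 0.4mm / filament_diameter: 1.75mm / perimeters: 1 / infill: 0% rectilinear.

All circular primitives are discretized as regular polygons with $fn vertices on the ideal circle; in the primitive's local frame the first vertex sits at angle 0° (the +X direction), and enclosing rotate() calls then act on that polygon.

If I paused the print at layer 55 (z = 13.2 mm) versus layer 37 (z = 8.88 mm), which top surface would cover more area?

layer 37 (z = 8.88 mm)

Layer 55 (z = 13.2): the cylinder is absent (z outside [0, 12.5]); the cube at (9.5, 1.5) (footprint 8.5×15) is included at this height (area 127.50 mm²); the cube at (8.5, 12.5) is present — its section is the full 11.5×6.5 rectangle (area 74.75 mm²); Merging all regions: the regions partially overlap — summed areas 202.25 mm² minus the doubly-counted overlap 34.00 mm² gives 168.25 mm² — area = 168.25 mm²; the cone at (10, 5.5): at t=0.103 of its height the radius interpolates to r₁+(r₂−r₁)t = 2.845, giving a regular 16-gon of that circumradius (area = (16/2)·2.845²·sin(360°/16) = 24.79 mm²); Taking the first minus the rest: starting from that combined region (168.25 mm²), the cone at (10, 5.5) partially overlaps it — only the 15.19 mm² overlap (of its 24.79 mm²) is removed, clipping the outline — area = 153.06 mm²; (whole slice rotated 20° about Z — lengths, areas and connectivity unchanged). So its area = 153.06 mm². Layer 37 (z = 8.88): the r=7.5 cylinder gives a regular 16-gon of circumradius 7.5 (constant along its height) (area = (16/2)·7.500²·sin(360°/16) = 172.21 mm²); the cube at (9.5, 1.5) is present — its section is the full 8.5×15 rectangle (area 127.50 mm²); the cube at (8.5, 12.5) is present — its section is the full 11.5×6.5 rectangle (area 74.75 mm²); Merging all regions: the regions partially overlap — summed areas 374.46 mm² minus the doubly-counted overlap 34.00 mm² gives 340.46 mm² — area = 340.46 mm²; the cone at (10, 5.5) does not reach this height (z outside [11.5, 28]); Subtracting the remaining from the first: none of the subtracted shapes is present at this height, so that combined region is unchanged — area = 340.46 mm²; (rotated 20° about Z; rotation is an isometry so areas/perimeters/island counts are preserved). So its area = 340.46 mm². Layer 37 is larger (340.46 vs 153.06 mm²).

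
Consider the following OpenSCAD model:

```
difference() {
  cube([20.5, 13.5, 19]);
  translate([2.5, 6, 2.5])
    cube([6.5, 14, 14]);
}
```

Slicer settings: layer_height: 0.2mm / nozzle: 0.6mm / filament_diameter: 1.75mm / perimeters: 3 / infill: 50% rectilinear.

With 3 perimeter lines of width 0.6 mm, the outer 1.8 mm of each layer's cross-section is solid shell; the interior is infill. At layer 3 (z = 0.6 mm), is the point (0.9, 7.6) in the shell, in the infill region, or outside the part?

shell

At z = 0.6 mm: the cube is present — its section is the full 20.5×13.5 rectangle; the cube at (2.5, 6) is not intersected at this z (z outside [2.5, 16.5]); Taking the first minus the rest: none of the subtracted shapes is present at this height, so the 20.5×13.5 cube is unchanged — 1 connected region. Overall, the cross-section is a single solid region. The nearest boundary edge runs (0.00, 13.50)→(0.00, 0.00); distance from the point to it = 0.90 mm. The point is inside the cross-section, 0.90 mm from the nearest boundary — within the 1.8 mm shell band (3 × 0.6).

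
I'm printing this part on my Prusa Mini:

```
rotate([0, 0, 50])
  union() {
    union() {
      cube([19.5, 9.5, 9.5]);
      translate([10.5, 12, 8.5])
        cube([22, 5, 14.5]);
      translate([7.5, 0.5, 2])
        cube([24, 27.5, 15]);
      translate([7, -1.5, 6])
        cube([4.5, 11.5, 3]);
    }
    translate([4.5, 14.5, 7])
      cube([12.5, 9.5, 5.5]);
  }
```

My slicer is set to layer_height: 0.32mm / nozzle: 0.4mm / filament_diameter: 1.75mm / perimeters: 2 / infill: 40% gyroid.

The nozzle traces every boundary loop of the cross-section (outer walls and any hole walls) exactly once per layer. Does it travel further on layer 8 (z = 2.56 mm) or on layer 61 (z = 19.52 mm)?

Layer 8 (z = 2.56): the 19.5×9.5 cube contributes its full rectangle (perimeter 58.00 mm); the cube at (10.5, 12) is not intersected at this z (z outside [8.5, 23]); the 24×27.5 cube at (7.5, 0.5) contributes its full rectangle (perimeter 103.00 mm); the cube at (7, -1.5) is not intersected at this z (z outside [6, 9]); Taking the union: the regions partially overlap (shared area 108.00 mm²), so the edge portions inside another operand are dropped and the merged outline is re-measured after clipping — boundary = 119.00 mm; the cube at (4.5, 14.5) does not reach this height (z outside [7, 12.5]); Merging all regions: only the result so far is present, so the union is just that shape — boundary = 119.00 mm; (rotated 50° about Z; rotation is an isometry so areas/perimeters/island counts are preserved). So its perimeter = 119.00 mm. Layer 61 (z = 19.52): the cube is not intersected at this z (z outside [0, 9.5]); the cube at (10.5, 12) is present — its section is the full 22×5 rectangle (perimeter 54.00 mm); the cube at (7.5, 0.5) is absent (z outside [2, 17]); the cube at (7, -1.5) does not reach this height (z outside [6, 9]); Combining (union): only the 22×5 cube at (10.5, 12) is present, so the union is just that shape — boundary = 54.00 mm; the cube at (4.5, 14.5) does not reach this height (z outside [7, 12.5]); Taking the union: only that combined region is present, so the union is just that shape — boundary = 54.00 mm; (whole slice rotated 50° about Z — lengths, areas and connectivity unchanged). So its perimeter = 54.00 mm. Layer 8 is larger (119.00 vs 54.00 mm).

layer 8 (z = 2.56 mm)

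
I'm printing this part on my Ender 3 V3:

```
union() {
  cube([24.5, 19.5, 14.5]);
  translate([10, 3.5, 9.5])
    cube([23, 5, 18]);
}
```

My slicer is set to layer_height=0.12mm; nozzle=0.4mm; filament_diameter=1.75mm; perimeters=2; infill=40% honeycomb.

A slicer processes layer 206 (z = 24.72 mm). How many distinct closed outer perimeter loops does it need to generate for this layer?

1

At z = 24.72 mm: the cube does not reach this height (z outside [0, 14.5]); the cube at (10, 3.5) is present — its section is the full 23×5 rectangle; Merging all regions: only the 23×5 cube at (10, 3.5) is present, so the union is just that shape — 1 connected region. The result has 1 disconnected region.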